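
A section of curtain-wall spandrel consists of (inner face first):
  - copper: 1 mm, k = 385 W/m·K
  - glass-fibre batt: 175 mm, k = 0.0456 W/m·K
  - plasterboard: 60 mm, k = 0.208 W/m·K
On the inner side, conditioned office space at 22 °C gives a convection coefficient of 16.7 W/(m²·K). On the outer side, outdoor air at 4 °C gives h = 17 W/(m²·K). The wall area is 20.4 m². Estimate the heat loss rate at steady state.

Q ≈ 86.5 W

Thermal resistances in series:
R_inner film = 1/(h_i·A) = 1/(16.7×20.4) = 0.002935 K/W
R_copper = L/(kA) = 0.001/(385×20.4) = 1.273×10^-7 K/W
R_glass-fibre batt = L/(kA) = 0.175/(0.0456×20.4) = 0.1881 K/W
R_plasterboard = L/(kA) = 0.06/(0.208×20.4) = 0.01414 K/W
R_outer film = 1/(h_o·A) = 1/(17×20.4) = 0.002884 K/W
R_total = 0.2081 K/W
Q = ΔT / R_total = 18 / 0.2081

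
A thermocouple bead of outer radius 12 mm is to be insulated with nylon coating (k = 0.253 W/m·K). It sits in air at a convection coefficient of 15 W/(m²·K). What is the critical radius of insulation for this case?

For a sphere r_cr = 2k/h = 2×0.253/15
r_cr = 33.7 mm; since the bare radius (12 mm) is below r_cr, adding a thin layer of insulation will *increase* heat loss.

r_cr ≈ 33.7 mm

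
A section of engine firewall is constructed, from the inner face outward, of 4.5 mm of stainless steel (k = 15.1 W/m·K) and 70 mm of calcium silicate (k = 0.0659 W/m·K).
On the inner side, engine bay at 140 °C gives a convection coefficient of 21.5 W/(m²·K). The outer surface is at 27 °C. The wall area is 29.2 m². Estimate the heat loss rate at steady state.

Thermal resistances in series:
R_inner film = 1/(h_i·A) = 1/(21.5×29.2) = 0.001593 K/W
R_stainless steel = L/(kA) = 0.0045/(15.1×29.2) = 1.021×10^-5 K/W
R_calcium silicate = L/(kA) = 0.07/(0.0659×29.2) = 0.03638 K/W
R_total = 0.03798 K/W
Q = ΔT / R_total = 113 / 0.03798

Q ≈ 2980 W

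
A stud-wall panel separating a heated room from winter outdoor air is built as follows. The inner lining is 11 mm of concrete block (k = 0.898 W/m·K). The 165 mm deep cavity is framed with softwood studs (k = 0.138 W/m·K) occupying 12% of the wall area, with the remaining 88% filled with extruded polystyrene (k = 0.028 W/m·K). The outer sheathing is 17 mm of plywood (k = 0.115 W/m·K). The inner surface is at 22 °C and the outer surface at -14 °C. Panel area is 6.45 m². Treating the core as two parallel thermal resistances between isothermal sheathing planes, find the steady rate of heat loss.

Q ≈ 55.8 W

Sheathing layers in series; stud and cavity paths in parallel between them.
R_inner = 0.011/(0.898×6.45) = 0.001899 K/W
R_stud  = 0.165/(0.138×0.12×6.45) = 1.545 K/W
R_cav   = 0.165/(0.028×0.88×6.45) = 1.038 K/W
1/R_core = 1/R_stud + 1/R_cav → R_core = 0.6209 K/W
R_outer = 0.017/(0.115×6.45) = 0.02292 K/W
R_total = 0.6457 K/W
Q = ΔT/R_total = 36/0.6457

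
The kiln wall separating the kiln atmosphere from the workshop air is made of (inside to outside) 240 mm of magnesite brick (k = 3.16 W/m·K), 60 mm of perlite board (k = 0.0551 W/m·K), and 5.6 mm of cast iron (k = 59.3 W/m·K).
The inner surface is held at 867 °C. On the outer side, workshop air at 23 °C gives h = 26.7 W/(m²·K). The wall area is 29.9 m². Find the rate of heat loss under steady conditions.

Treating each layer as a thermal resistance in series:
R_magnesite brick = L/(kA) = 0.24/(3.16×29.9) = 0.00254 K/W
R_perlite board = L/(kA) = 0.06/(0.0551×29.9) = 0.03642 K/W
R_cast iron = L/(kA) = 0.0056/(59.3×29.9) = 3.158×10^-6 K/W
R_outer film = 1/(h_o·A) = 1/(26.7×29.9) = 0.001253 K/W
R_total = 0.04021 K/W
Q = ΔT / R_total = 844 / 0.04021

Q ≈ 21000 W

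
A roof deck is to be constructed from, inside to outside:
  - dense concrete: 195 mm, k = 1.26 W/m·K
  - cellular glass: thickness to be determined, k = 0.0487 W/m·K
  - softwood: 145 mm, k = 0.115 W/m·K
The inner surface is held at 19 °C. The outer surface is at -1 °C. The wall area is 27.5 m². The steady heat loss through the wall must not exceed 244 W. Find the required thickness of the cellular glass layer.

Model the wall as resistances in series:
R_dense concrete = L/(kA) = 0.195/(1.26×27.5) = 0.005628 K/W
R_softwood = L/(kA) = 0.145/(0.115×27.5) = 0.04585 K/W
Sum of the known resistances R_other = 0.05148 K/W
Required total resistance R_tot = ΔT/Q_allow = 20/244 = 0.08197 K/W
R_cellular glass = R_tot − R_other = 0.03049 K/W
L = R·k·A = 0.03049×0.0487×27.5

L ≈ 40.8 mm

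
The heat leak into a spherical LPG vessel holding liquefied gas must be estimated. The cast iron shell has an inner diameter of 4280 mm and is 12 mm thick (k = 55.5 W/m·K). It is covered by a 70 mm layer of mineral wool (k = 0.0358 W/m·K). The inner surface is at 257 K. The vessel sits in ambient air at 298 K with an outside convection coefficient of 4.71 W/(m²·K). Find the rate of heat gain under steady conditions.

Each spherical layer contributes R = (1/r_i − 1/r_o)/(4πk):
R_cast iron shell = (1/2.14 − 1/2.152)/(4π×55.5) = 3.736×10^-6 K/W
R_mineral wool = (1/2.152 − 1/2.222)/(4π×0.0358) = 0.03254 K/W
R_outer film = 1/(h·4πr_o²) = 1/(4.71×4π×2.222²) = 0.003422 K/W
R_total = 0.03597 K/W
Q = ΔT/R_total = 41/0.03597

Q ≈ 1140 W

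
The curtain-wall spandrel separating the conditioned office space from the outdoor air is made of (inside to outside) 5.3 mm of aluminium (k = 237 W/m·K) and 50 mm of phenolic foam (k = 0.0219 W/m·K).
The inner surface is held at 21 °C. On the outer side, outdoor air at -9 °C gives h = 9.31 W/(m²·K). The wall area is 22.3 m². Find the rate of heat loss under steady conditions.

Model the wall as resistances in series:
R_aluminium = L/(kA) = 0.0053/(237×22.3) = 1.003×10^-6 K/W
R_phenolic foam = L/(kA) = 0.05/(0.0219×22.3) = 0.1024 K/W
R_outer film = 1/(h_o·A) = 1/(9.31×22.3) = 0.004817 K/W
R_total = 0.1072 K/W
Q = ΔT / R_total = 30 / 0.1072

Q ≈ 280 W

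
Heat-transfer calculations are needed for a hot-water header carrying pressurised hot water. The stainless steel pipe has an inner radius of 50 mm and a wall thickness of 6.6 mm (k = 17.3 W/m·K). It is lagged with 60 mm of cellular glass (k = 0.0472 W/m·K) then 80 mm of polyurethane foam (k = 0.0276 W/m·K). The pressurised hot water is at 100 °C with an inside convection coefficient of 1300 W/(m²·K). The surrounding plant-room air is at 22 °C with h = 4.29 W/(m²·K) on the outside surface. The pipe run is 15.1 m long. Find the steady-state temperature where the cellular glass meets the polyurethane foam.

T ≈ 66.3 °C

Per-layer cylindrical resistances, series-summed:
R_inner film = 1/(h_i·2πr₁L) = 1/(1300×2π×0.05×15.1) = 1.622×10^-4 K/W
R_stainless steel pipe wall = ln(56.6/50)/(2π×17.3×15.1) = 7.554×10^-5 K/W
R_cellular glass = ln(116.6/56.6)/(2π×0.0472×15.1) = 0.1614 K/W
R_polyurethane foam = ln(196.6/116.6)/(2π×0.0276×15.1) = 0.1995 K/W
R_outer film = 1/(h_o·2πr_oL) = 1/(4.29×2π×0.1966×15.1) = 0.0125 K/W
R_total = 0.3736 K/W
Q = ΔT/R_total = 78/0.3736
Q = 209 W
T_interface = T_inner − Q·ΣR(inner→interface) = 100 − 209×0.1616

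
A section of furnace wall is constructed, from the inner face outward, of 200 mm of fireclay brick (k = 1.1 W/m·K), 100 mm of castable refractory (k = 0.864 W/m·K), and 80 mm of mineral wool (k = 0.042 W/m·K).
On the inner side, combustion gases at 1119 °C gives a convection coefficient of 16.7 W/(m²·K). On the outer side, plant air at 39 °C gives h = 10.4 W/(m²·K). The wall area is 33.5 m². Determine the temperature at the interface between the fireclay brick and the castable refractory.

Thermal resistances in series:
R_inner film = 1/(h_i·A) = 1/(16.7×33.5) = 0.001787 K/W
R_fireclay brick = L/(kA) = 0.2/(1.1×33.5) = 0.005427 K/W
R_castable refractory = L/(kA) = 0.1/(0.864×33.5) = 0.003455 K/W
R_mineral wool = L/(kA) = 0.08/(0.042×33.5) = 0.05686 K/W
R_outer film = 1/(h_o·A) = 1/(10.4×33.5) = 0.00287 K/W
R_total = 0.0704 K/W;  Q = ΔT/R_total = 1080/0.0704 = 15340 W
T_interface = T_inner − Q·ΣR(inner→interface) = 1119 − 15300×0.007215

T ≈ 1010 °C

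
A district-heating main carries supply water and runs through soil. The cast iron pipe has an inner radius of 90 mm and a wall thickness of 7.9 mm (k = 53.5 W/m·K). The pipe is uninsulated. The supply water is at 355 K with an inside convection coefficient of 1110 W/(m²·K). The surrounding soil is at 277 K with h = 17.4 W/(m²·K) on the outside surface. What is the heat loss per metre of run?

Radial resistances (cylindrical: R_cond = ln(r_o/r_i)/(2πkL), R_conv = 1/(h·2πrL)):
R_inner film = 1/(h_i·2πr₁L) = 1/(1110×2π×0.09×1) = 0.001593 K/W
R_cast iron pipe wall = ln(97.9/90)/(2π×53.5×1) = 2.503×10^-4 K/W
R_outer film = 1/(h_o·2πr_oL) = 1/(17.4×2π×0.0979×1) = 0.09343 K/W
R_total = 0.09527 K/W
Q = ΔT/R_total = 78/0.09527

q′ ≈ 819 W/m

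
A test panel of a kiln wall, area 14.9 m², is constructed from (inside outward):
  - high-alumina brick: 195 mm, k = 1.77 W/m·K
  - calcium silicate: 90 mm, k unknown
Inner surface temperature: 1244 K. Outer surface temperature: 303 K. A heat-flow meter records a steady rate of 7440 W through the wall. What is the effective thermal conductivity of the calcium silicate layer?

k ≈ 0.0507 W/(m·K)

Model the wall as resistances in series:
R_high-alumina brick = L/(kA) = 0.195/(1.77×14.9) = 0.007394 K/W
Sum of known resistances R_other = 0.007394 K/W
Total R = ΔT/Q = 941/7440 = 0.1265 K/W
R_calcium silicate = R_total − R_other = 0.1191 K/W
k = L/(R·A) = 0.09/(0.1191×14.9)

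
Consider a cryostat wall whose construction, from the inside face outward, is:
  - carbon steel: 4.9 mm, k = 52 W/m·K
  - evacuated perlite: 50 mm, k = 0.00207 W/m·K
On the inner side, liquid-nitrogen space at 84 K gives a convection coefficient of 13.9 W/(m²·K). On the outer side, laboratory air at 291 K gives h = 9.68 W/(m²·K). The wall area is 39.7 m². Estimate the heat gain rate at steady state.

Treating each layer as a thermal resistance in series:
R_inner film = 1/(h_i·A) = 1/(13.9×39.7) = 0.001812 K/W
R_carbon steel = L/(kA) = 0.0049/(52×39.7) = 2.374×10^-6 K/W
R_evacuated perlite = L/(kA) = 0.05/(0.00207×39.7) = 0.6084 K/W
R_outer film = 1/(h_o·A) = 1/(9.68×39.7) = 0.002602 K/W
R_total = 0.6128 K/W
Q = ΔT / R_total = 207 / 0.6128

Q ≈ 338 W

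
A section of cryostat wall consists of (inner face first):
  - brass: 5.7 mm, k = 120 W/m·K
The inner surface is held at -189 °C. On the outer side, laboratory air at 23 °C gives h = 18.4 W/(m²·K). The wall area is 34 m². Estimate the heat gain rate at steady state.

Q ≈ 133000 W

Treating each layer as a thermal resistance in series:
R_brass = L/(kA) = 0.0057/(120×34) = 1.397×10^-6 K/W
R_outer film = 1/(h_o·A) = 1/(18.4×34) = 0.001598 K/W
R_total = 0.0016 K/W
Q = ΔT / R_total = 212 / 0.0016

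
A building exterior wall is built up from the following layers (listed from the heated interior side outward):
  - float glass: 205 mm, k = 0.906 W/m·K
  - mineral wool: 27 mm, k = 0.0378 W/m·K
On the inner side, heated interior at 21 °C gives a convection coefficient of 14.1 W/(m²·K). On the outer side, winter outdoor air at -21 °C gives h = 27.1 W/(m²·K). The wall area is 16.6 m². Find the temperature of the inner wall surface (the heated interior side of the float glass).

Thermal resistances in series:
R_inner film = 1/(h_i·A) = 1/(14.1×16.6) = 0.004272 K/W
R_float glass = L/(kA) = 0.205/(0.906×16.6) = 0.01363 K/W
R_mineral wool = L/(kA) = 0.027/(0.0378×16.6) = 0.04303 K/W
R_outer film = 1/(h_o·A) = 1/(27.1×16.6) = 0.002223 K/W
R_total = 0.06316 K/W;  Q = ΔT/R_total = 42/0.06316 = 665 W
T_interface = T_inner − Q·ΣR(inner→interface) = 21 − 665×0.004272

T ≈ 18.2 °C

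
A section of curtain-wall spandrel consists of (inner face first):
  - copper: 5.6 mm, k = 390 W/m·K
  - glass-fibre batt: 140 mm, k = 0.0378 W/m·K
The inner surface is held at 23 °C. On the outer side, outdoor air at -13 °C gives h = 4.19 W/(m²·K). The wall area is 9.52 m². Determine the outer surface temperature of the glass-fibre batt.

T ≈ -10.8 °C

Treating each layer as a thermal resistance in series:
R_copper = L/(kA) = 0.0056/(390×9.52) = 1.508×10^-6 K/W
R_glass-fibre batt = L/(kA) = 0.14/(0.0378×9.52) = 0.389 K/W
R_outer film = 1/(h_o·A) = 1/(4.19×9.52) = 0.02507 K/W
R_total = 0.4141 K/W;  Q = ΔT/R_total = 36/0.4141 = 86.93 W
T_interface = T_inner − Q·ΣR(inner→interface) = 23 − 86.9×0.389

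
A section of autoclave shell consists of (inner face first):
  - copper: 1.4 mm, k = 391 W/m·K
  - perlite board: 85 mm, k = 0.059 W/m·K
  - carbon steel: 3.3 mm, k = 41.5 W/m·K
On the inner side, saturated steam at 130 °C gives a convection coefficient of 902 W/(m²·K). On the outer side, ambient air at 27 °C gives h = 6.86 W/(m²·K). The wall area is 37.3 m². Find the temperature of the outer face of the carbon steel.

T ≈ 36.5 °C

Using the resistance-network approach (series):
R_inner film = 1/(h_i·A) = 1/(902×37.3) = 2.972×10^-5 K/W
R_copper = L/(kA) = 0.0014/(391×37.3) = 9.599×10^-8 K/W
R_perlite board = L/(kA) = 0.085/(0.059×37.3) = 0.03862 K/W
R_carbon steel = L/(kA) = 0.0033/(41.5×37.3) = 2.132×10^-6 K/W
R_outer film = 1/(h_o·A) = 1/(6.86×37.3) = 0.003908 K/W
R_total = 0.04256 K/W;  Q = ΔT/R_total = 103/0.04256 = 2420 W
T_interface = T_inner − Q·ΣR(inner→interface) = 130 − 2420×0.03866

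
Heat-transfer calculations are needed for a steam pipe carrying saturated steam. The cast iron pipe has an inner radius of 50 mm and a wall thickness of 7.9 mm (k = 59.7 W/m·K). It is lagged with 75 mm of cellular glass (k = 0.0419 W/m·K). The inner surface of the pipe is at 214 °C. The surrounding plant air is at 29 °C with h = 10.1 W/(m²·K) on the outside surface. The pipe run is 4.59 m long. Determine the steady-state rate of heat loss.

Q ≈ 259 W

For a radial system each layer contributes R = ln(r_out/r_in)/(2πkL); films add R = 1/(hA).
R_cast iron pipe wall = ln(57.9/50)/(2π×59.7×4.59) = 8.52×10^-5 K/W
R_cellular glass = ln(132.9/57.9)/(2π×0.0419×4.59) = 0.6876 K/W
R_outer film = 1/(h_o·2πr_oL) = 1/(10.1×2π×0.1329×4.59) = 0.02583 K/W
R_total = 0.7135 K/W
Q = ΔT/R_total = 185/0.7135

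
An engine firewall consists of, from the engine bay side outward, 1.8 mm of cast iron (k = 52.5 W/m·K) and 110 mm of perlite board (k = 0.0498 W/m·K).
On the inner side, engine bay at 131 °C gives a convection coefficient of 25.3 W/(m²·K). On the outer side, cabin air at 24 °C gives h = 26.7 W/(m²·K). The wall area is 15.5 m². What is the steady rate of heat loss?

Thermal resistances in series:
R_inner film = 1/(h_i·A) = 1/(25.3×15.5) = 0.00255 K/W
R_cast iron = L/(kA) = 0.0018/(52.5×15.5) = 2.212×10^-6 K/W
R_perlite board = L/(kA) = 0.11/(0.0498×15.5) = 0.1425 K/W
R_outer film = 1/(h_o·A) = 1/(26.7×15.5) = 0.002416 K/W
R_total = 0.1475 K/W
Q = ΔT / R_total = 107 / 0.1475

Q ≈ 726 W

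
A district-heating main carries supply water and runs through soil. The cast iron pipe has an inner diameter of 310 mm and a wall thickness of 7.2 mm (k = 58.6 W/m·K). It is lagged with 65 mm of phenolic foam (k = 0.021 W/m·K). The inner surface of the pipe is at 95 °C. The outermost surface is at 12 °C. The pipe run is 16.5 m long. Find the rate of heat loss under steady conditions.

Q ≈ 536 W

Radial resistances (cylindrical: R_cond = ln(r_o/r_i)/(2πkL), R_conv = 1/(h·2πrL)):
R_cast iron pipe wall = ln(162.2/155)/(2π×58.6×16.5) = 7.474×10^-6 K/W
R_phenolic foam = ln(227.2/162.2)/(2π×0.021×16.5) = 0.1548 K/W
R_total = 0.1548 K/W
Q = ΔT/R_total = 83/0.1548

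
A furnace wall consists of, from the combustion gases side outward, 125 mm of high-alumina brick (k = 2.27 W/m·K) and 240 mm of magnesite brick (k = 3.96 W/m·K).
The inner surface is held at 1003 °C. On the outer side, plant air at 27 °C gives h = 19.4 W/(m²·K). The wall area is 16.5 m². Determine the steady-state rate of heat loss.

Q ≈ 96300 W

Treating each layer as a thermal resistance in series:
R_high-alumina brick = L/(kA) = 0.125/(2.27×16.5) = 0.003337 K/W
R_magnesite brick = L/(kA) = 0.24/(3.96×16.5) = 0.003673 K/W
R_outer film = 1/(h_o·A) = 1/(19.4×16.5) = 0.003124 K/W
R_total = 0.01013 K/W
Q = ΔT / R_total = 976 / 0.01013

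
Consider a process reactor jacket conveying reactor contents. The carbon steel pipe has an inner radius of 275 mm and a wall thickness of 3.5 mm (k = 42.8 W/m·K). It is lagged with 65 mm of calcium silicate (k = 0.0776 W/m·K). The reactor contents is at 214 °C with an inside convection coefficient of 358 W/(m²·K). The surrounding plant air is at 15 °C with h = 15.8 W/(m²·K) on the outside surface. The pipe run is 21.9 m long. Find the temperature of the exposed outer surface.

For a radial system each layer contributes R = ln(r_out/r_in)/(2πkL); films add R = 1/(hA).
R_inner film = 1/(h_i·2πr₁L) = 1/(358×2π×0.275×21.9) = 7.382×10^-5 K/W
R_carbon steel pipe wall = ln(278.5/275)/(2π×42.8×21.9) = 2.147×10^-6 K/W
R_calcium silicate = ln(343.5/278.5)/(2π×0.0776×21.9) = 0.01965 K/W
R_outer film = 1/(h_o·2πr_oL) = 1/(15.8×2π×0.3435×21.9) = 0.001339 K/W
R_total = 0.02106 K/W
Q = ΔT/R_total = 199/0.02106
Q = 9450 W
T_interface = T_inner − Q·ΣR(inner→interface) = 214 − 9450×0.01972

T ≈ 27.7 °C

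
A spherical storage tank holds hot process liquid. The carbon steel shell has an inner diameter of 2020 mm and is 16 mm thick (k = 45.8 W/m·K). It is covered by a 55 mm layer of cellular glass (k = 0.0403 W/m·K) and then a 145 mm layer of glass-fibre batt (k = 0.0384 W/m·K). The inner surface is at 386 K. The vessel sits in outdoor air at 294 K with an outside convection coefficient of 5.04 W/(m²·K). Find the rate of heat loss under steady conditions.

Q ≈ 274 W

Spherical conduction: R = (1/r_in − 1/r_out)/(4πk) per layer; series-sum.
R_carbon steel shell = (1/1.01 − 1/1.026)/(4π×45.8) = 2.683×10^-5 K/W
R_cellular glass = (1/1.026 − 1/1.081)/(4π×0.0403) = 0.09792 K/W
R_glass-fibre batt = (1/1.081 − 1/1.226)/(4π×0.0384) = 0.2267 K/W
R_outer film = 1/(h·4πr_o²) = 1/(5.04×4π×1.226²) = 0.0105 K/W
R_total = 0.3352 K/W
Q = ΔT/R_total = 92/0.3352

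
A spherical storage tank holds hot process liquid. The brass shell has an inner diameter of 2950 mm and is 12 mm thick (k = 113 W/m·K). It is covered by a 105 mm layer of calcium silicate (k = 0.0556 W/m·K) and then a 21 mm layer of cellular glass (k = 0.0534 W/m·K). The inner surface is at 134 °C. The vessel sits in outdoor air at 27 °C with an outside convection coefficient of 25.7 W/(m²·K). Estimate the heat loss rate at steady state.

Q ≈ 1390 W

For a spherical shell R = (1/r₁ − 1/r₂)/(4πk); film R = 1/(h·4πr²). In series:
R_brass shell = (1/1.475 − 1/1.487)/(4π×113) = 3.853×10^-6 K/W
R_calcium silicate = (1/1.487 − 1/1.592)/(4π×0.0556) = 0.06348 K/W
R_cellular glass = (1/1.592 − 1/1.613)/(4π×0.0534) = 0.01219 K/W
R_outer film = 1/(h·4πr_o²) = 1/(25.7×4π×1.613²) = 0.00119 K/W
R_total = 0.07686 K/W
Q = ΔT/R_total = 107/0.07686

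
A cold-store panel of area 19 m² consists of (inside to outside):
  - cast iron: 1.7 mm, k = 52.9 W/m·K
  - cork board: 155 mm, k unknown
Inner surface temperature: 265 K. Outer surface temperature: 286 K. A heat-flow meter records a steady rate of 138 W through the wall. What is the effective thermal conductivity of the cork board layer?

k ≈ 0.0536 W/(m·K)

Using the resistance-network approach (series):
R_cast iron = L/(kA) = 0.0017/(52.9×19) = 1.691×10^-6 K/W
Sum of known resistances R_other = 1.691×10^-6 K/W
Total R = ΔT/Q = 21/138 = 0.1522 K/W
R_cork board = R_total − R_other = 0.1522 K/W
k = L/(R·A) = 0.155/(0.1522×19)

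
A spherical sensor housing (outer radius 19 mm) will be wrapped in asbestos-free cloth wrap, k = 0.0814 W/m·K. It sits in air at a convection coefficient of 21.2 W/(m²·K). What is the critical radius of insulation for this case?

For a sphere r_cr = 2k/h = 2×0.0814/21.2
r_cr = 7.68 mm; since the bare radius (19 mm) is above r_cr, any added insulation will reduce heat loss.

r_cr ≈ 7.68 mm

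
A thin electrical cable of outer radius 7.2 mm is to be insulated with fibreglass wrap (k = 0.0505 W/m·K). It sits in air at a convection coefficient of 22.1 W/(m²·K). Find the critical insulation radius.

r_cr ≈ 2.29 mm

For a cylinder r_cr = k/h = 0.0505/22.1
r_cr = 2.29 mm; since the bare radius (7.2 mm) is above r_cr, any added insulation will reduce heat loss.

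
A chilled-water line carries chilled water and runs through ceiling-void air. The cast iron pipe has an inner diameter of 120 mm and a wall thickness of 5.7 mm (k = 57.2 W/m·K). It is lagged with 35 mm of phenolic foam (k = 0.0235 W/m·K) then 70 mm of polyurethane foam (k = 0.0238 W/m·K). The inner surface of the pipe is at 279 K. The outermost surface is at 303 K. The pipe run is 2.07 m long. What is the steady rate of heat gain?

Radial resistances (cylindrical: R_cond = ln(r_o/r_i)/(2πkL), R_conv = 1/(h·2πrL)):
R_cast iron pipe wall = ln(65.7/60)/(2π×57.2×2.07) = 1.22×10^-4 K/W
R_phenolic foam = ln(100.7/65.7)/(2π×0.0235×2.07) = 1.397 K/W
R_polyurethane foam = ln(170.7/100.7)/(2π×0.0238×2.07) = 1.705 K/W
R_total = 3.102 K/W
Q = ΔT/R_total = 24/3.102

Q ≈ 7.74 W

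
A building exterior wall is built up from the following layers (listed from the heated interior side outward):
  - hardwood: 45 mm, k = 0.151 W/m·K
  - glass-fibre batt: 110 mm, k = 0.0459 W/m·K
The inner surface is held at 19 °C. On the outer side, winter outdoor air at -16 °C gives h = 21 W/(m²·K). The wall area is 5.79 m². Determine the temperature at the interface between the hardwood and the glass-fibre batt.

T ≈ 15.2 °C

Thermal resistances in series:
R_hardwood = L/(kA) = 0.045/(0.151×5.79) = 0.05147 K/W
R_glass-fibre batt = L/(kA) = 0.11/(0.0459×5.79) = 0.4139 K/W
R_outer film = 1/(h_o·A) = 1/(21×5.79) = 0.008224 K/W
R_total = 0.4736 K/W;  Q = ΔT/R_total = 35/0.4736 = 73.9 W
T_interface = T_inner − Q·ΣR(inner→interface) = 19 − 73.9×0.05147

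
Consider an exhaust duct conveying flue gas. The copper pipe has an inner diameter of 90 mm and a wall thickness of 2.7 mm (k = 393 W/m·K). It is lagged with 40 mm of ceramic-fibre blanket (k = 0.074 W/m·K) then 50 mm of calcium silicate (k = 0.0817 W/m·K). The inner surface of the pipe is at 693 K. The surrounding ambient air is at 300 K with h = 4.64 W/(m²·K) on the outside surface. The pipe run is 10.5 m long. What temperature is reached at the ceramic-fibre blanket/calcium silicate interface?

T ≈ 482 K

Treating each annulus and film as a series resistance:
R_copper pipe wall = ln(47.7/45)/(2π×393×10.5) = 2.247×10^-6 K/W
R_ceramic-fibre blanket = ln(87.7/47.7)/(2π×0.074×10.5) = 0.1247 K/W
R_calcium silicate = ln(137.7/87.7)/(2π×0.0817×10.5) = 0.0837 K/W
R_outer film = 1/(h_o·2πr_oL) = 1/(4.64×2π×0.1377×10.5) = 0.02372 K/W
R_total = 0.2322 K/W
Q = ΔT/R_total = 393/0.2322
Q = 1690 W
T_interface = T_inner − Q·ΣR(inner→interface) = 693 − 1690×0.1247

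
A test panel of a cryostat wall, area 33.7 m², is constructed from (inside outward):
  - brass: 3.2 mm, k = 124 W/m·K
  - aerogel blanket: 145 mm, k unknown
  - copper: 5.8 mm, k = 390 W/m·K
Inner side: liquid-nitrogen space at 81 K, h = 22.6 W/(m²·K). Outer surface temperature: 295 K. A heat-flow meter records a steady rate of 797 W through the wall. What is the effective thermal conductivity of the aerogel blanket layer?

k ≈ 0.0161 W/(m·K)

Model the wall as resistances in series:
R_inner film = 1/(h_i·A) = 1/(22.6×33.7) = 0.001313 K/W
R_brass = L/(kA) = 0.0032/(124×33.7) = 7.658×10^-7 K/W
R_copper = L/(kA) = 0.0058/(390×33.7) = 4.413×10^-7 K/W
Sum of known resistances R_other = 0.001314 K/W
Total R = ΔT/Q = 214/797 = 0.2685 K/W
R_aerogel blanket = R_total − R_other = 0.2672 K/W
k = L/(R·A) = 0.145/(0.2672×33.7)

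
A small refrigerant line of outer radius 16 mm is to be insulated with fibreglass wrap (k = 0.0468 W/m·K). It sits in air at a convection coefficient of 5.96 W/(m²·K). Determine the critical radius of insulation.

For a cylinder r_cr = k/h = 0.0468/5.96
r_cr = 7.85 mm; since the bare radius (16 mm) is above r_cr, any added insulation will reduce heat loss.

r_cr ≈ 7.85 mm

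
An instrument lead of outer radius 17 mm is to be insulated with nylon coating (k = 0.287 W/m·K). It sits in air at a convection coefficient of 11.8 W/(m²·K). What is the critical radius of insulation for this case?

r_cr ≈ 24.3 mm

For a cylinder r_cr = k/h = 0.287/11.8
r_cr = 24.3 mm; since the bare radius (17 mm) is below r_cr, adding a thin layer of insulation will *increase* heat loss.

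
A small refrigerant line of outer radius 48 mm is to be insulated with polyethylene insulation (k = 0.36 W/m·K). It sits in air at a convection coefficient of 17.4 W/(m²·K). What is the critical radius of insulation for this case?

For a cylinder r_cr = k/h = 0.36/17.4
r_cr = 20.7 mm; since the bare radius (48 mm) is above r_cr, any added insulation will reduce heat loss.

r_cr ≈ 20.7 mm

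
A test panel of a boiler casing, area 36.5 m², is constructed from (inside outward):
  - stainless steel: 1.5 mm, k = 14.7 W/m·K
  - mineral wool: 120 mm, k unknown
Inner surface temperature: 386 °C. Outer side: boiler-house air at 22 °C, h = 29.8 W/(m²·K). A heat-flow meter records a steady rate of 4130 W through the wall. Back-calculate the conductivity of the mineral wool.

Model the wall as resistances in series:
R_stainless steel = L/(kA) = 0.0015/(14.7×36.5) = 2.796×10^-6 K/W
R_outer film = 1/(h_o·A) = 1/(29.8×36.5) = 9.194×10^-4 K/W
Sum of known resistances R_other = 9.222×10^-4 K/W
Total R = ΔT/Q = 364/4130 = 0.08814 K/W
R_mineral wool = R_total − R_other = 0.08721 K/W
k = L/(R·A) = 0.12/(0.08721×36.5)

k ≈ 0.0377 W/(m·K)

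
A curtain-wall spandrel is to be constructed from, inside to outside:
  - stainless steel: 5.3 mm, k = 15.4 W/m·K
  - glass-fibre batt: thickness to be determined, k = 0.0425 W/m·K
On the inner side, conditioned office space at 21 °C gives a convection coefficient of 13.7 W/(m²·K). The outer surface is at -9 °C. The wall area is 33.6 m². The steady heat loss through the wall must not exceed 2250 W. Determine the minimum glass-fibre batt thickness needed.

Thermal resistances in series:
R_inner film = 1/(h_i·A) = 1/(13.7×33.6) = 0.002172 K/W
R_stainless steel = L/(kA) = 0.0053/(15.4×33.6) = 1.024×10^-5 K/W
Sum of the known resistances R_other = 0.002183 K/W
Required total resistance R_tot = ΔT/Q_allow = 30/2250 = 0.01333 K/W
R_glass-fibre batt = R_tot − R_other = 0.01115 K/W
L = R·k·A = 0.01115×0.0425×33.6

L ≈ 15.9 mm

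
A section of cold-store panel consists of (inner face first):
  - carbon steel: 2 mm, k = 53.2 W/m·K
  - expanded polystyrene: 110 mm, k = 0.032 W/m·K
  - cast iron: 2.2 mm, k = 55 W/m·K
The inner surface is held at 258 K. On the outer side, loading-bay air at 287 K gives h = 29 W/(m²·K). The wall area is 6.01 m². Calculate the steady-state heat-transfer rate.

Q ≈ 50.2 W

Series thermal resistances:
R_carbon steel = L/(kA) = 0.002/(53.2×6.01) = 6.255×10^-6 K/W
R_expanded polystyrene = L/(kA) = 0.11/(0.032×6.01) = 0.572 K/W
R_cast iron = L/(kA) = 0.0022/(55×6.01) = 6.656×10^-6 K/W
R_outer film = 1/(h_o·A) = 1/(29×6.01) = 0.005738 K/W
R_total = 0.5777 K/W
Q = ΔT / R_total = 29 / 0.5777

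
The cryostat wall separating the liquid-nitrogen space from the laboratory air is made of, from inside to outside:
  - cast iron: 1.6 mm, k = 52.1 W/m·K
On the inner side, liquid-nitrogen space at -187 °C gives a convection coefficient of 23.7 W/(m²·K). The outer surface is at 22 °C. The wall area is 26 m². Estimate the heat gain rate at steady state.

Q ≈ 129000 W

Thermal resistances in series:
R_inner film = 1/(h_i·A) = 1/(23.7×26) = 0.001623 K/W
R_cast iron = L/(kA) = 0.0016/(52.1×26) = 1.181×10^-6 K/W
R_total = 0.001624 K/W
Q = ΔT / R_total = 209 / 0.001624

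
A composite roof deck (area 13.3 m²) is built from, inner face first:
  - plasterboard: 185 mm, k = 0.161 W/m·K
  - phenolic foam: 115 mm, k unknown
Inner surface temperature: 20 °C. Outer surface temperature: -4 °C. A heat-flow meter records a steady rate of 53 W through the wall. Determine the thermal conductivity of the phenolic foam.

Thermal resistances in series:
R_plasterboard = L/(kA) = 0.185/(0.161×13.3) = 0.0864 K/W
Sum of known resistances R_other = 0.0864 K/W
Total R = ΔT/Q = 24/53 = 0.4528 K/W
R_phenolic foam = R_total − R_other = 0.3664 K/W
k = L/(R·A) = 0.115/(0.3664×13.3)

k ≈ 0.0236 W/(m·K)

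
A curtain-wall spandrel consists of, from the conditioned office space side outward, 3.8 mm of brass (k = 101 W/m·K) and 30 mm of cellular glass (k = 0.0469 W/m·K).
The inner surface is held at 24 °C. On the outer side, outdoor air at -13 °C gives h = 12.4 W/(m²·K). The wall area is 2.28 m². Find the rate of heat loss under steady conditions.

Q ≈ 117 W

Series thermal resistances:
R_brass = L/(kA) = 0.0038/(101×2.28) = 1.65×10^-5 K/W
R_cellular glass = L/(kA) = 0.03/(0.0469×2.28) = 0.2806 K/W
R_outer film = 1/(h_o·A) = 1/(12.4×2.28) = 0.03537 K/W
R_total = 0.3159 K/W
Q = ΔT / R_total = 37 / 0.3159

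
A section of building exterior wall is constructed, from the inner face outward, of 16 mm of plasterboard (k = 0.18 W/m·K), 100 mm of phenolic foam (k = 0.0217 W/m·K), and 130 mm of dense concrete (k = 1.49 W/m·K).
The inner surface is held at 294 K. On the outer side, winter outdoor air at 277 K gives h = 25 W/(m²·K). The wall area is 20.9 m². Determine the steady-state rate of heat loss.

Model the wall as resistances in series:
R_plasterboard = L/(kA) = 0.016/(0.18×20.9) = 0.004253 K/W
R_phenolic foam = L/(kA) = 0.1/(0.0217×20.9) = 0.2205 K/W
R_dense concrete = L/(kA) = 0.13/(1.49×20.9) = 0.004175 K/W
R_outer film = 1/(h_o·A) = 1/(25×20.9) = 0.001914 K/W
R_total = 0.2308 K/W
Q = ΔT / R_total = 17 / 0.2308

Q ≈ 73.6 W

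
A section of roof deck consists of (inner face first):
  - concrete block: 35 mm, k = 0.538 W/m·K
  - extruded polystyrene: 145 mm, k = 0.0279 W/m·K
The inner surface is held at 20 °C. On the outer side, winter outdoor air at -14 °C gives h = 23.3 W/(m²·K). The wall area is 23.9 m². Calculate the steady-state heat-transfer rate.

Q ≈ 153 W

Thermal resistances in series:
R_concrete block = L/(kA) = 0.035/(0.538×23.9) = 0.002722 K/W
R_extruded polystyrene = L/(kA) = 0.145/(0.0279×23.9) = 0.2175 K/W
R_outer film = 1/(h_o·A) = 1/(23.3×23.9) = 0.001796 K/W
R_total = 0.222 K/W
Q = ΔT / R_total = 34 / 0.222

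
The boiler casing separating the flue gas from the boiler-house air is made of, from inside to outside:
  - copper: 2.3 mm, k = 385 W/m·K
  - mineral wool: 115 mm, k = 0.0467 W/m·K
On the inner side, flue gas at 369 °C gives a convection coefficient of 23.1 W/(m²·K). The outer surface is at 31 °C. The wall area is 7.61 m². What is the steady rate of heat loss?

Q ≈ 1030 W

Thermal resistances in series:
R_inner film = 1/(h_i·A) = 1/(23.1×7.61) = 0.005689 K/W
R_copper = L/(kA) = 0.0023/(385×7.61) = 7.85×10^-7 K/W
R_mineral wool = L/(kA) = 0.115/(0.0467×7.61) = 0.3236 K/W
R_total = 0.3293 K/W
Q = ΔT / R_total = 338 / 0.3293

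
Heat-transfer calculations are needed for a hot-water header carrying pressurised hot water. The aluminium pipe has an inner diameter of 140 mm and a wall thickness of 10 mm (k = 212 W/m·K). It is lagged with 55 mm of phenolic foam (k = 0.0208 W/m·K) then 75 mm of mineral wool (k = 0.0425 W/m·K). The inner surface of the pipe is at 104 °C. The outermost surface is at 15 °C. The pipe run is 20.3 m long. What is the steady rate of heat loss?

For a radial system each layer contributes R = ln(r_out/r_in)/(2πkL); films add R = 1/(hA).
R_aluminium pipe wall = ln(80/70)/(2π×212×20.3) = 4.938×10^-6 K/W
R_phenolic foam = ln(135/80)/(2π×0.0208×20.3) = 0.1972 K/W
R_mineral wool = ln(210/135)/(2π×0.0425×20.3) = 0.08151 K/W
R_total = 0.2787 K/W
Q = ΔT/R_total = 89/0.2787

Q ≈ 319 W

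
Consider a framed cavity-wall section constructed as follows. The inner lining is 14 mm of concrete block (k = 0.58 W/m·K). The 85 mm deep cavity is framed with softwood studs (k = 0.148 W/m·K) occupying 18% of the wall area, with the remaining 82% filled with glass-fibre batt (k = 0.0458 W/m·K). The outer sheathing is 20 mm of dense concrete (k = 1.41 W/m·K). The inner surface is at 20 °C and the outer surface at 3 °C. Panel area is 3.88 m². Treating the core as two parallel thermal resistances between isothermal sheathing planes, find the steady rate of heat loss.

Sheathing layers in series; stud and cavity paths in parallel between them.
R_inner = 0.014/(0.58×3.88) = 0.006221 K/W
R_stud  = 0.085/(0.148×0.18×3.88) = 0.8223 K/W
R_cav   = 0.085/(0.0458×0.82×3.88) = 0.5833 K/W
1/R_core = 1/R_stud + 1/R_cav → R_core = 0.3413 K/W
R_outer = 0.02/(1.41×3.88) = 0.003656 K/W
R_total = 0.3511 K/W
Q = ΔT/R_total = 17/0.3511

Q ≈ 48.4 W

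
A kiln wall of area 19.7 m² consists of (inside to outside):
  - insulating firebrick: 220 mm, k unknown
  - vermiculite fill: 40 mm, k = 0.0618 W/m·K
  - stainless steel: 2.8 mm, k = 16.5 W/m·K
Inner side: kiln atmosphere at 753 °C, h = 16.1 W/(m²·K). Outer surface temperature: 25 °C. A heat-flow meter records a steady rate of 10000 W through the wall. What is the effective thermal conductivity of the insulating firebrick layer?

Thermal resistances in series:
R_inner film = 1/(h_i·A) = 1/(16.1×19.7) = 0.003153 K/W
R_vermiculite fill = L/(kA) = 0.04/(0.0618×19.7) = 0.03286 K/W
R_stainless steel = L/(kA) = 0.0028/(16.5×19.7) = 8.614×10^-6 K/W
Sum of known resistances R_other = 0.03602 K/W
Total R = ΔT/Q = 728/10000 = 0.0728 K/W
R_insulating firebrick = R_total − R_other = 0.03678 K/W
k = L/(R·A) = 0.22/(0.03678×19.7)

k ≈ 0.304 W/(m·K)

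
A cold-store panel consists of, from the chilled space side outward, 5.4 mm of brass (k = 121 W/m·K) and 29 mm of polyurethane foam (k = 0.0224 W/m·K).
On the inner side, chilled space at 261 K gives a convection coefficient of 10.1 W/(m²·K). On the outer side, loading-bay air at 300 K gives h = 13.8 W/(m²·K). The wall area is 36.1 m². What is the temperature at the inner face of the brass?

T ≈ 264 K

Thermal resistances in series:
R_inner film = 1/(h_i·A) = 1/(10.1×36.1) = 0.002743 K/W
R_brass = L/(kA) = 0.0054/(121×36.1) = 1.236×10^-6 K/W
R_polyurethane foam = L/(kA) = 0.029/(0.0224×36.1) = 0.03586 K/W
R_outer film = 1/(h_o·A) = 1/(13.8×36.1) = 0.002007 K/W
R_total = 0.04061 K/W;  Q = ΔT/R_total = 39/0.04061 = 960.3 W
T_interface = T_inner + Q·ΣR(inner→interface) = 261 + 960×0.002743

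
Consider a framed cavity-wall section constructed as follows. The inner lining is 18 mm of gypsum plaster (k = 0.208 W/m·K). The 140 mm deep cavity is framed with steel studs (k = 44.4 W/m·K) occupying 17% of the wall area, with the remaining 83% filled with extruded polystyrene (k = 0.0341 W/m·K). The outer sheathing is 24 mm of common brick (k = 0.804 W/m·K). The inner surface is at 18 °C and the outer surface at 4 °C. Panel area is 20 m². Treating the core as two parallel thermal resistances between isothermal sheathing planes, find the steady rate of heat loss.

Q ≈ 2080 W

Sheathing layers in series; stud and cavity paths in parallel between them.
R_inner = 0.018/(0.208×20) = 0.004327 K/W
R_stud  = 0.14/(44.4×0.17×20) = 9.274×10^-4 K/W
R_cav   = 0.14/(0.0341×0.83×20) = 0.2473 K/W
1/R_core = 1/R_stud + 1/R_cav → R_core = 9.239×10^-4 K/W
R_outer = 0.024/(0.804×20) = 0.001493 K/W
R_total = 0.006743 K/W
Q = ΔT/R_total = 14/0.006743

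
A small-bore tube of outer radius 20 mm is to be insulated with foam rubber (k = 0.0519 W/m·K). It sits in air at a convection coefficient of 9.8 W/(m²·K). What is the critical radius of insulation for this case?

For a cylinder r_cr = k/h = 0.0519/9.8
r_cr = 5.3 mm; since the bare radius (20 mm) is above r_cr, any added insulation will reduce heat loss.

r_cr ≈ 5.3 mm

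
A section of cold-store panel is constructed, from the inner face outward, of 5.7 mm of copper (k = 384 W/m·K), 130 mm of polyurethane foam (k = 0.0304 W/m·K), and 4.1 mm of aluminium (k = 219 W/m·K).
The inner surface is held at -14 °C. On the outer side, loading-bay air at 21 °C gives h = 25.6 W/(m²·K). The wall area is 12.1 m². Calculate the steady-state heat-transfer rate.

Q ≈ 98.1 W

Treating each layer as a thermal resistance in series:
R_copper = L/(kA) = 0.0057/(384×12.1) = 1.227×10^-6 K/W
R_polyurethane foam = L/(kA) = 0.13/(0.0304×12.1) = 0.3534 K/W
R_aluminium = L/(kA) = 0.0041/(219×12.1) = 1.547×10^-6 K/W
R_outer film = 1/(h_o·A) = 1/(25.6×12.1) = 0.003228 K/W
R_total = 0.3566 K/W
Q = ΔT / R_total = 35 / 0.3566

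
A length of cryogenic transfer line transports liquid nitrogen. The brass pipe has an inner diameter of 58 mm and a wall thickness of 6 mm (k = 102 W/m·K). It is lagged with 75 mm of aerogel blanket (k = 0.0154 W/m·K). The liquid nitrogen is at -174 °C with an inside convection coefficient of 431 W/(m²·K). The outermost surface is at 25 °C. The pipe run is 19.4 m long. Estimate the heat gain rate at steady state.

Q ≈ 326 W

Radial resistances (cylindrical: R_cond = ln(r_o/r_i)/(2πkL), R_conv = 1/(h·2πrL)):
R_inner film = 1/(h_i·2πr₁L) = 1/(431×2π×0.029×19.4) = 6.564×10^-4 K/W
R_brass pipe wall = ln(35/29)/(2π×102×19.4) = 1.513×10^-5 K/W
R_aerogel blanket = ln(110/35)/(2π×0.0154×19.4) = 0.61 K/W
R_total = 0.6107 K/W
Q = ΔT/R_total = 199/0.6107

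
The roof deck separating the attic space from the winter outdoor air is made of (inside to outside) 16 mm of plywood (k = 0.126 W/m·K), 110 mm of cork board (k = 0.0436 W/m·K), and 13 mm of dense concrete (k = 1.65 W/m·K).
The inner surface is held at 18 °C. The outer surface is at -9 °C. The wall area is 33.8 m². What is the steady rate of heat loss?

Using the resistance-network approach (series):
R_plywood = L/(kA) = 0.016/(0.126×33.8) = 0.003757 K/W
R_cork board = L/(kA) = 0.11/(0.0436×33.8) = 0.07464 K/W
R_dense concrete = L/(kA) = 0.013/(1.65×33.8) = 2.331×10^-4 K/W
R_total = 0.07863 K/W
Q = ΔT / R_total = 27 / 0.07863

Q ≈ 343 W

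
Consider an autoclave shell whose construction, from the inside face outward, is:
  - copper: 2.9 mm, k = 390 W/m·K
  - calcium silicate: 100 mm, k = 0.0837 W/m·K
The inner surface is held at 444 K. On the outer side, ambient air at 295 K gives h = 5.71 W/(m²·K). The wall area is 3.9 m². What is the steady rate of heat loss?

Series thermal resistances:
R_copper = L/(kA) = 0.0029/(390×3.9) = 1.907×10^-6 K/W
R_calcium silicate = L/(kA) = 0.1/(0.0837×3.9) = 0.3063 K/W
R_outer film = 1/(h_o·A) = 1/(5.71×3.9) = 0.04491 K/W
R_total = 0.3513 K/W
Q = ΔT / R_total = 149 / 0.3513

Q ≈ 424 W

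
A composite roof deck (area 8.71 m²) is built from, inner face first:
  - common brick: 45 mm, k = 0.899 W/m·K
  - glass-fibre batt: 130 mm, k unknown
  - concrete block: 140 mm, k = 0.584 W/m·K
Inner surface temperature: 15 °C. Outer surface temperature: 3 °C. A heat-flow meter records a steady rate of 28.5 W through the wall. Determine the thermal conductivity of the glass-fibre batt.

k ≈ 0.0385 W/(m·K)

Series thermal resistances:
R_common brick = L/(kA) = 0.045/(0.899×8.71) = 0.005747 K/W
R_concrete block = L/(kA) = 0.14/(0.584×8.71) = 0.02752 K/W
Sum of known resistances R_other = 0.03327 K/W
Total R = ΔT/Q = 12/28.5 = 0.4211 K/W
R_glass-fibre batt = R_total − R_other = 0.3878 K/W
k = L/(R·A) = 0.13/(0.3878×8.71)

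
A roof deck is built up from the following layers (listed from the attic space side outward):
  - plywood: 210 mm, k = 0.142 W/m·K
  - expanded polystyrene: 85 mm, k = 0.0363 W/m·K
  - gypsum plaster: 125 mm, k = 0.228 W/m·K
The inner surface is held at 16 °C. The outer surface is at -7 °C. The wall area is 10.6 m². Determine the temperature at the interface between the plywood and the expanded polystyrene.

Model the wall as resistances in series:
R_plywood = L/(kA) = 0.21/(0.142×10.6) = 0.1395 K/W
R_expanded polystyrene = L/(kA) = 0.085/(0.0363×10.6) = 0.2209 K/W
R_gypsum plaster = L/(kA) = 0.125/(0.228×10.6) = 0.05172 K/W
R_total = 0.4121 K/W;  Q = ΔT/R_total = 23/0.4121 = 55.81 W
T_interface = T_inner − Q·ΣR(inner→interface) = 16 − 55.8×0.1395

T ≈ 8.21 °C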